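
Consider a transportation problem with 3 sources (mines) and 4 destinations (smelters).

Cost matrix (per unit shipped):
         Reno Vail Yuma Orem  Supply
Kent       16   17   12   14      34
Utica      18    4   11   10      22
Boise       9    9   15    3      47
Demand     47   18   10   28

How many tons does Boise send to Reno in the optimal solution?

19

The minimum-cost plan:
  Kent to Reno: 28 × 16 = 448
  Kent to Yuma: 6 × 12 = 72
  Utica to Vail: 18 × 4 = 72
  Utica to Yuma: 4 × 11 = 44
  Boise to Reno: 19 × 9 = 171
  Boise to Orem: 28 × 3 = 84
Total cost = 891.
So Boise→Reno carries 19 tons.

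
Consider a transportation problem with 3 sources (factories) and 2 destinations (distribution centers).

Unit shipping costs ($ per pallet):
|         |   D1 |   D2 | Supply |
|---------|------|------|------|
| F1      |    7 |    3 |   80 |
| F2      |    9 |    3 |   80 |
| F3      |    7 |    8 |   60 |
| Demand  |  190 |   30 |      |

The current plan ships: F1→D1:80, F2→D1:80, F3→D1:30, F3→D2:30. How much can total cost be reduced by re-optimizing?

Current plan cost = 80·7 + 80·9 + 30·7 + 30·8 = $1730.
Optimal plan:
  F1→D1: 80 × $7 = $560
  F2→D1: 50 × $9 = $450
  F2→D2: 30 × $3 = $90
  F3→D1: 60 × $7 = $420
Optimal cost = $1520.
Saving = 1730 − 1520 = $210.

210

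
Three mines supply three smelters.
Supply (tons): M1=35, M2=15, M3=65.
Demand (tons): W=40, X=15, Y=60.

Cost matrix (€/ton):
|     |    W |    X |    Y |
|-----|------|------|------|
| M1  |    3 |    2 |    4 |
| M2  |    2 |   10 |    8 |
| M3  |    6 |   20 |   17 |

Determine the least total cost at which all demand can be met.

895

A cheapest plan:
  M1 to X: 15 × €2 = €30
  M1 to Y: 20 × €4 = €80
  M2 to Y: 15 × €8 = €120
  M3 to W: 40 × €6 = €240
  M3 to Y: 25 × €17 = €425
Total = 30 + 80 + 120 + 240 + 425 = €895.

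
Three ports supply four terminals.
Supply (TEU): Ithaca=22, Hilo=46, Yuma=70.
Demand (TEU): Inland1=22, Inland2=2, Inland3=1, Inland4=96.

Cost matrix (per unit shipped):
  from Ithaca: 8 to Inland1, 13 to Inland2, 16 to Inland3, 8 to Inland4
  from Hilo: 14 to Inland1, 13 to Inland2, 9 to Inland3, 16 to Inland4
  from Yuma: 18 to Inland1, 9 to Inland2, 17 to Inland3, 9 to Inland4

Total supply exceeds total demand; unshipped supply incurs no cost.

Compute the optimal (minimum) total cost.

An optimal shipping plan:
  Ithaca→Inland4: 22 × 8 = 176
  Hilo→Inland1: 22 × 14 = 308
  Hilo→Inland2: 2 × 13 = 26
  Hilo→Inland3: 1 × 9 = 9
  Hilo→Inland4: 4 × 16 = 64
  Yuma→Inland4: 70 × 9 = 630
Total = 176 + 308 + 26 + 9 + 64 + 630 = 1213.

1213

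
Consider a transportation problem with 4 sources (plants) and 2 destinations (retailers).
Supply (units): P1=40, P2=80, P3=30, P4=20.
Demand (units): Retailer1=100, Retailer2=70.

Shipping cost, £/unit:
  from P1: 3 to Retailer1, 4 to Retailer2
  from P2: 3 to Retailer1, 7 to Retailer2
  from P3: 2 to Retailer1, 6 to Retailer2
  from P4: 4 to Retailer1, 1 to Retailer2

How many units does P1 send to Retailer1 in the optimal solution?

0

The minimum-cost plan:
  P1->Retailer2: 40 × £4 = £160
  P2->Retailer1: 70 × £3 = £210
  P2->Retailer2: 10 × £7 = £70
  P3->Retailer1: 30 × £2 = £60
  P4->Retailer2: 20 × £1 = £20
Total cost = £520.
The route P1→Retailer1 is not used.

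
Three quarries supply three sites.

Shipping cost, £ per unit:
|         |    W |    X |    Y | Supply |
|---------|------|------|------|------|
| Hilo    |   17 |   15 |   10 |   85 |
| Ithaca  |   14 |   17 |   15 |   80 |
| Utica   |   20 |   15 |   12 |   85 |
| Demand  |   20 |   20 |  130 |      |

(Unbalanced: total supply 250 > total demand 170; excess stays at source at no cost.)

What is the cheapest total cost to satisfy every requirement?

1970

An optimal shipping plan:
  Hilo→Y: 85 truckloads
  Ithaca→W: 20 truckloads
  Utica→X: 20 truckloads
  Utica→Y: 45 truckloads
Total cost = £1970.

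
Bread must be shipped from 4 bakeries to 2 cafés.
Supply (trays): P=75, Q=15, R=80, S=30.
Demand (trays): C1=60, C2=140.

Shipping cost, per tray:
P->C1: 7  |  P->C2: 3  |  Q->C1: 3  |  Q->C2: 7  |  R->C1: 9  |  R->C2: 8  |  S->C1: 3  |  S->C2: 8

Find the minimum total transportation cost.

1015

A cheapest plan:
  P→C2: 75 × 3 = 225
  Q→C1: 15 × 3 = 45
  R→C1: 15 × 9 = 135
  R→C2: 65 × 8 = 520
  S→C1: 30 × 3 = 90
Total = 225 + 45 + 135 + 520 + 90 = 1015.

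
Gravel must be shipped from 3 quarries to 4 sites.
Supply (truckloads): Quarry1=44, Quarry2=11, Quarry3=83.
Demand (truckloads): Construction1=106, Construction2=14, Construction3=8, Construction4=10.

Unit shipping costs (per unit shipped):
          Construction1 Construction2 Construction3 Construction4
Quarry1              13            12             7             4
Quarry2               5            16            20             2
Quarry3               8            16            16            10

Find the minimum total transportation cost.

1139

A cheapest plan:
  Quarry1 to Construction1: 12 × 13 = 156
  Quarry1 to Construction2: 14 × 12 = 168
  Quarry1 to Construction3: 8 × 7 = 56
  Quarry1 to Construction4: 10 × 4 = 40
  Quarry2 to Construction1: 11 × 5 = 55
  Quarry3 to Construction1: 83 × 8 = 664
Total = 156 + 168 + 56 + 40 + 55 + 664 = 1139.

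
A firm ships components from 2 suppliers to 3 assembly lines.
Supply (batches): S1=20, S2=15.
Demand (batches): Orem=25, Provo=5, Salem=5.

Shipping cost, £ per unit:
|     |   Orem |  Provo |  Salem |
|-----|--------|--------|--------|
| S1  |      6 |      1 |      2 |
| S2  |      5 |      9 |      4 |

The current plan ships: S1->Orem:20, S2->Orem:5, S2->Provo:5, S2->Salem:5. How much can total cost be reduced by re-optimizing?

60

Current plan cost = 20·6 + 5·5 + 5·9 + 5·4 = £210.
Optimal plan:
  S1–Orem: 10 × £6 = £60
  S1–Provo: 5 × £1 = £5
  S1–Salem: 5 × £2 = £10
  S2–Orem: 15 × £5 = £75
Optimal cost = £150.
Saving = 210 − 150 = £60.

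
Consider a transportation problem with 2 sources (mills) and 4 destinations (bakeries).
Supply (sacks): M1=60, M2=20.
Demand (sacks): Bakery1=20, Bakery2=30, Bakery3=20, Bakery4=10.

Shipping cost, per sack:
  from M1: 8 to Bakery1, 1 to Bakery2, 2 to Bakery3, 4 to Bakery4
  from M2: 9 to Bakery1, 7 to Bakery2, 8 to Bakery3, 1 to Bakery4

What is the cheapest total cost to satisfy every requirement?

One minimum-cost allocation:
  M1–Bakery1: 10 × 8 = 80
  M1–Bakery2: 30 × 1 = 30
  M1–Bakery3: 20 × 2 = 40
  M2–Bakery1: 10 × 9 = 90
  M2–Bakery4: 10 × 1 = 10
Total = 80 + 30 + 40 + 90 + 10 = 250.
(Supply check: M1 ships 60; M2 ships 20.)

250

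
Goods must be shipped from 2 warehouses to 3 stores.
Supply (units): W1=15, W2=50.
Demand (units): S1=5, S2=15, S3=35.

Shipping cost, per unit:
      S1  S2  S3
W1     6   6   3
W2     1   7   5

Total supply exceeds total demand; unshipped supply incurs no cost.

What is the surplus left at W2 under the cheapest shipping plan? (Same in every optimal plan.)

10

Minimum-cost shipments:
  W1–S3: 15 × 3 = 45
  W2–S1: 5 × 1 = 5
  W2–S2: 15 × 7 = 105
  W2–S3: 20 × 5 = 100
Total cost = 255.
W2 ships 40 of its 50, leaving 10.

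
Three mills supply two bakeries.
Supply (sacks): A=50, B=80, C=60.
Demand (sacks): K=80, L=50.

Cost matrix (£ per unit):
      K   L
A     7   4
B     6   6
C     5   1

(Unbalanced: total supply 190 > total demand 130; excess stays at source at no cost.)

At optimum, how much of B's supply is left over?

Minimum-cost shipments:
  B->K: 70 sacks
  C->K: 10 sacks
  C->L: 50 sacks
Total cost = £520.
B ships 70 of its 80, leaving 10.

10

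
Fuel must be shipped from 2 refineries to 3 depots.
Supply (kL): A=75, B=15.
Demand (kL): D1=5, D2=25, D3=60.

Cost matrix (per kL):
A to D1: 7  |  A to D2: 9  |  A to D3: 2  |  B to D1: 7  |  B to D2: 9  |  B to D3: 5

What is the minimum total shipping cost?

380

Optimal allocation:
  A→D1: 5 × 7 = 35
  A→D2: 10 × 9 = 90
  A→D3: 60 × 2 = 120
  B→D2: 15 × 9 = 135
Total = 35 + 90 + 120 + 135 = 380.
(Supply check: A ships 75; B ships 15.)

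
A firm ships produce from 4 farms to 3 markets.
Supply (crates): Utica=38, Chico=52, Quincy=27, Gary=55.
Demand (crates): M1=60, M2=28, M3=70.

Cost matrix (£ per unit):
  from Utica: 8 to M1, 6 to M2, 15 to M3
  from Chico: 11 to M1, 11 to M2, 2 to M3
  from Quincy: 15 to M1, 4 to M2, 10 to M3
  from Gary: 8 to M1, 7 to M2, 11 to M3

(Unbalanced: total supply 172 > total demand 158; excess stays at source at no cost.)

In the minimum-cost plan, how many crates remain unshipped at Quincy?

Minimum-cost shipments:
  Utica->M1: 37 × £8 = £296
  Utica->M2: 1 × £6 = £6
  Chico->M3: 52 × £2 = £104
  Quincy->M2: 27 × £4 = £108
  Gary->M1: 23 × £8 = £184
  Gary->M3: 18 × £11 = £198
Total cost = £896.
Quincy ships 27 of its 27, leaving 0.

0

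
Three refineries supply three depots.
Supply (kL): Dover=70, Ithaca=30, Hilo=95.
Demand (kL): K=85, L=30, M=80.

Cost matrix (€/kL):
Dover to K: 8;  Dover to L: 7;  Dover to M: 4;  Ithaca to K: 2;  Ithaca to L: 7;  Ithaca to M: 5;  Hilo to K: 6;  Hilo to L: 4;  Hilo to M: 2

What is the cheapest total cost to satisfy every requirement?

One minimum-cost allocation:
  Dover to M: 70 × €4 = €280
  Ithaca to K: 30 × €2 = €60
  Hilo to K: 55 × €6 = €330
  Hilo to L: 30 × €4 = €120
  Hilo to M: 10 × €2 = €20
Total = 280 + 60 + 330 + 120 + 20 = €810.

810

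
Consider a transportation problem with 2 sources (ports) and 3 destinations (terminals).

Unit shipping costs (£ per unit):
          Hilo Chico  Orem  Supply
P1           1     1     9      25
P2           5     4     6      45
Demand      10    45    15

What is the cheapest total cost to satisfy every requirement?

A cheapest plan:
  P1->Hilo: 10 × £1 = £10
  P1->Chico: 15 × £1 = £15
  P2->Chico: 30 × £4 = £120
  P2->Orem: 15 × £6 = £90
Total = 10 + 15 + 120 + 90 = £235.
(Supply check: P1 ships 25; P2 ships 45.)

235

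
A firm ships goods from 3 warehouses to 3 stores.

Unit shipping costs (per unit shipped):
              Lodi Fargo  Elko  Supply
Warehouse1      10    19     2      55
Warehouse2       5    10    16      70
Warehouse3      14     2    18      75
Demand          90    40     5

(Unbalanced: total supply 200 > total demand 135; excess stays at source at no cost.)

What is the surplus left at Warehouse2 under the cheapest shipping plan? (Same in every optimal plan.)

0

Minimum-cost shipments:
  Warehouse1→Lodi: 20 × 10 = 200
  Warehouse1→Elko: 5 × 2 = 10
  Warehouse2→Lodi: 70 × 5 = 350
  Warehouse3→Fargo: 40 × 2 = 80
Total cost = 640.
Warehouse2 ships 70 of its 70, leaving 0.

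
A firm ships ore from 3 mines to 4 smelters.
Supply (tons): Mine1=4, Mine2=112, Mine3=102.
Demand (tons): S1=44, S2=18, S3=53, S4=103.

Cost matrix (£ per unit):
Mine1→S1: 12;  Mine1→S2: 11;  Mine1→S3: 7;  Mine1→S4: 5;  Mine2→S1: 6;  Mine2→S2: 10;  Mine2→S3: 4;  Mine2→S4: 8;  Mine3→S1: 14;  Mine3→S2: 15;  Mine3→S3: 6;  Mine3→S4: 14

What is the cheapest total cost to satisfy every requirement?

1850

An optimal shipping plan:
  Mine1 to S4: 4 tons
  Mine2 to S1: 44 tons
  Mine2 to S4: 68 tons
  Mine3 to S2: 18 tons
  Mine3 to S3: 53 tons
  Mine3 to S4: 31 tons
Total cost = £1850.
(Supply check: Mine1 ships 4; Mine2 ships 112; Mine3 ships 102.)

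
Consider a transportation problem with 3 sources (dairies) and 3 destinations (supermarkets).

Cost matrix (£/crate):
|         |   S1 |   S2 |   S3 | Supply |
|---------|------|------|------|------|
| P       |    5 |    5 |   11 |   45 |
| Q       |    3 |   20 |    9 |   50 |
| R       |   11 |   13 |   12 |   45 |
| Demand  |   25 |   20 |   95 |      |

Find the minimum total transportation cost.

1215

One minimum-cost allocation:
  P–S2: 20 × £5 = £100
  P–S3: 25 × £11 = £275
  Q–S1: 25 × £3 = £75
  Q–S3: 25 × £9 = £225
  R–S3: 45 × £12 = £540
Total = 100 + 275 + 75 + 225 + 540 = £1215.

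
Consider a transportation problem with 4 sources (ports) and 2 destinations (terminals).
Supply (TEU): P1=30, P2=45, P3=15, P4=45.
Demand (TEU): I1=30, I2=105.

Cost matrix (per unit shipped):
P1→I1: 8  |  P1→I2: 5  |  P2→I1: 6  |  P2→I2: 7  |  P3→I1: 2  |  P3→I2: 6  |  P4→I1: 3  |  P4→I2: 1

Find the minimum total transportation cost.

Optimal allocation:
  P1–I2: 30 × 5 = 150
  P2–I1: 15 × 6 = 90
  P2–I2: 30 × 7 = 210
  P3–I1: 15 × 2 = 30
  P4–I2: 45 × 1 = 45
Total = 150 + 90 + 210 + 30 + 45 = 525.

525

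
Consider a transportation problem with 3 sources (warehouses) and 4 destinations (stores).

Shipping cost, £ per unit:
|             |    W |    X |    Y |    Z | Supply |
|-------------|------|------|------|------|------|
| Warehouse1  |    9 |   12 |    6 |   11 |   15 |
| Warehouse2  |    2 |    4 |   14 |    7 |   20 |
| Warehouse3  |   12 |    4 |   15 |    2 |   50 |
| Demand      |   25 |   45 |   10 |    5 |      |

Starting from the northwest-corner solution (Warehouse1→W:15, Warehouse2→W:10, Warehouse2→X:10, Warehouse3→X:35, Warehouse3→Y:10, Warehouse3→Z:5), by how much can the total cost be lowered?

160

Current plan cost = 15·9 + 10·2 + 10·4 + 35·4 + 10·15 + 5·2 = £495.
Optimal plan:
  Warehouse1→W: 5 × £9 = £45
  Warehouse1→Y: 10 × £6 = £60
  Warehouse2→W: 20 × £2 = £40
  Warehouse3→X: 45 × £4 = £180
  Warehouse3→Z: 5 × £2 = £10
Optimal cost = £335.
Saving = 495 − 335 = £160.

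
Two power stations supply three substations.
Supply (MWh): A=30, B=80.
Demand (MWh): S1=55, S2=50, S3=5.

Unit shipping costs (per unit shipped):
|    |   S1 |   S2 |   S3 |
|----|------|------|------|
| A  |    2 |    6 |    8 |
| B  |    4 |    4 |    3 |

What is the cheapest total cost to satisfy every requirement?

375

One minimum-cost allocation:
  A to S1: 30 × 2 = 60
  B to S1: 25 × 4 = 100
  B to S2: 50 × 4 = 200
  B to S3: 5 × 3 = 15
Total = 60 + 100 + 200 + 15 = 375.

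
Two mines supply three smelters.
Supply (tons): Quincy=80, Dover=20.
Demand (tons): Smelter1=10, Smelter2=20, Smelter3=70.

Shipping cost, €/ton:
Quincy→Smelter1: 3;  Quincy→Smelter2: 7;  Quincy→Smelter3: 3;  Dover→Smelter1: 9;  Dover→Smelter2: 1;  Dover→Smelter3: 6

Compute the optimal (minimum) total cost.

260

A cheapest plan:
  Quincy->Smelter1: 10 × €3 = €30
  Quincy->Smelter3: 70 × €3 = €210
  Dover->Smelter2: 20 × €1 = €20
Total = 30 + 210 + 20 = €260.
(Supply check: Quincy ships 80; Dover ships 20.)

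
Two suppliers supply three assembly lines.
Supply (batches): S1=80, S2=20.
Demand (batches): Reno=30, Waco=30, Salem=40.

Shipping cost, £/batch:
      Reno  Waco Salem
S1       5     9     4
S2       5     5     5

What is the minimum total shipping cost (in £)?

One minimum-cost allocation:
  S1 to Reno: 30 × £5 = £150
  S1 to Waco: 10 × £9 = £90
  S1 to Salem: 40 × £4 = £160
  S2 to Waco: 20 × £5 = £100
Total = 150 + 90 + 160 + 100 = £500.

500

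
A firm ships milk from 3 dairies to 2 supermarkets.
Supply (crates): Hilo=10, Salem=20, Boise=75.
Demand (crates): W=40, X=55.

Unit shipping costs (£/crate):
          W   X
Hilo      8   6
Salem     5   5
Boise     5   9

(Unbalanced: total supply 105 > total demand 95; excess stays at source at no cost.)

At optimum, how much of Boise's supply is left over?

Minimum-cost shipments:
  Hilo–X: 10 × £6 = £60
  Salem–X: 20 × £5 = £100
  Boise–W: 40 × £5 = £200
  Boise–X: 25 × £9 = £225
Total cost = £585.
Boise ships 65 of its 75, leaving 10.

10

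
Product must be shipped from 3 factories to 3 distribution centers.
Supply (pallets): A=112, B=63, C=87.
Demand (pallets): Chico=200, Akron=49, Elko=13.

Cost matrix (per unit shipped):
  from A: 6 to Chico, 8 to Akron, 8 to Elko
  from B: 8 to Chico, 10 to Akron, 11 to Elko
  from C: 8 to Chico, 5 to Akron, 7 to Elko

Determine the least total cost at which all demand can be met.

1712

Optimal allocation:
  A to Chico: 112 × 6 = 672
  B to Chico: 63 × 8 = 504
  C to Chico: 25 × 8 = 200
  C to Akron: 49 × 5 = 245
  C to Elko: 13 × 7 = 91
Total = 672 + 504 + 200 + 245 + 91 = 1712.
(Supply check: A ships 112; B ships 63; C ships 87.)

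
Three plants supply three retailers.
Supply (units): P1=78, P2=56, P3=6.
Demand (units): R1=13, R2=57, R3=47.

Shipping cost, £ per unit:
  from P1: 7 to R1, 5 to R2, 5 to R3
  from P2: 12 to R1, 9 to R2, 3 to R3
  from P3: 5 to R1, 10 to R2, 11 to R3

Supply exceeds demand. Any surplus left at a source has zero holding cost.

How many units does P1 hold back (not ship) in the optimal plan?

14

An optimal plan:
  P1->R1: 7 units
  P1->R2: 57 units
  P2->R3: 47 units
  P3->R1: 6 units
Total cost = £505.
P1 ships 64 of its 78, leaving 14.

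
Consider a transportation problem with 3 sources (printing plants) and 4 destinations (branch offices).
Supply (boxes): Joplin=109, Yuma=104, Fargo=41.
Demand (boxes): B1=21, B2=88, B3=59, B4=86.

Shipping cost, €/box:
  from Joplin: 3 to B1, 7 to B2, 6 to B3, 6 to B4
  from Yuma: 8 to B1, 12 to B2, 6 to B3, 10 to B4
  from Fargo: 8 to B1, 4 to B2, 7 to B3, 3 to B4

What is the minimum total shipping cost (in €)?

1606

One minimum-cost allocation:
  Joplin→B1: 21 × €3 = €63
  Joplin→B2: 88 × €7 = €616
  Yuma→B3: 59 × €6 = €354
  Yuma→B4: 45 × €10 = €450
  Fargo→B4: 41 × €3 = €123
Total = 63 + 616 + 354 + 450 + 123 = €1606.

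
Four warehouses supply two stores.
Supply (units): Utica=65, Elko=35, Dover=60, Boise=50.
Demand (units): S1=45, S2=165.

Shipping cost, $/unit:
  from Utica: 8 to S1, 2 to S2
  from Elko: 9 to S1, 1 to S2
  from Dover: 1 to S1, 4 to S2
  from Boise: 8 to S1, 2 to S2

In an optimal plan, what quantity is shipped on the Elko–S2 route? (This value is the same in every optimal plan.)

The minimum-cost plan:
  Utica to S2: 65 units
  Elko to S2: 35 units
  Dover to S1: 45 units
  Dover to S2: 15 units
  Boise to S2: 50 units
Total cost = $370.
So Elko→S2 carries 35 units.

35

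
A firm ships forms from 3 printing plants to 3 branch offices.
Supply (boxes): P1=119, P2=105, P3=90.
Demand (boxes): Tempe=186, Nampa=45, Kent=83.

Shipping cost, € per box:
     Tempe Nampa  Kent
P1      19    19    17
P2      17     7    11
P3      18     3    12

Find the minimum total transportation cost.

4493

An optimal shipping plan:
  P1->Tempe: 119 × €19 = €2261
  P2->Tempe: 22 × €17 = €374
  P2->Kent: 83 × €11 = €913
  P3->Tempe: 45 × €18 = €810
  P3->Nampa: 45 × €3 = €135
Total = 2261 + 374 + 913 + 810 + 135 = €4493.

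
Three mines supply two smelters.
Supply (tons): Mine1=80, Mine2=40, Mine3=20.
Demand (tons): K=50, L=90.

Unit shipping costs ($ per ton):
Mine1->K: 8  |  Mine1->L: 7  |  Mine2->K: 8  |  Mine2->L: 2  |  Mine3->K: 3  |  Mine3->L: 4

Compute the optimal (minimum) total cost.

730

Optimal allocation:
  Mine1->K: 30 × $8 = $240
  Mine1->L: 50 × $7 = $350
  Mine2->L: 40 × $2 = $80
  Mine3->K: 20 × $3 = $60
Total = 240 + 350 + 80 + 60 = $730.
(Supply check: Mine1 ships 80; Mine2 ships 40; Mine3 ships 20.)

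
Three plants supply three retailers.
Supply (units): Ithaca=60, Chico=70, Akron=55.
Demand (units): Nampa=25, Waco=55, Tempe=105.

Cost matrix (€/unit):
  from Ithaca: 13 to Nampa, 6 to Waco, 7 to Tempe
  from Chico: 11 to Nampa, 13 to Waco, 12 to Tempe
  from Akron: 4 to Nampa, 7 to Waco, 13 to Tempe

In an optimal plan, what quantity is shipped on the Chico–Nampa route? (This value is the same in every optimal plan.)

Optimal shipments:
  Ithaca to Waco: 25 × €6 = €150
  Ithaca to Tempe: 35 × €7 = €245
  Chico to Tempe: 70 × €12 = €840
  Akron to Nampa: 25 × €4 = €100
  Akron to Waco: 30 × €7 = €210
Total cost = €1545.
The route Chico→Nampa is not used.

0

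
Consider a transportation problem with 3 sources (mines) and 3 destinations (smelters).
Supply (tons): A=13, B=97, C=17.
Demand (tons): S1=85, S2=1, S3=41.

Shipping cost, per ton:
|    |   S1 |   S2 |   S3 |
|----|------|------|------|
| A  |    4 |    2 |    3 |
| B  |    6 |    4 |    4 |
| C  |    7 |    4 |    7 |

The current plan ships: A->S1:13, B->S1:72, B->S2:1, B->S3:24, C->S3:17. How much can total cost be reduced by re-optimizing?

Current plan cost = 13·4 + 72·6 + 1·4 + 24·4 + 17·7 = 703.
Optimal plan:
  A->S1: 13 tons
  B->S1: 56 tons
  B->S3: 41 tons
  C->S1: 16 tons
  C->S2: 1 tons
Optimal cost = 668.
Saving = 703 − 668 = 35.

35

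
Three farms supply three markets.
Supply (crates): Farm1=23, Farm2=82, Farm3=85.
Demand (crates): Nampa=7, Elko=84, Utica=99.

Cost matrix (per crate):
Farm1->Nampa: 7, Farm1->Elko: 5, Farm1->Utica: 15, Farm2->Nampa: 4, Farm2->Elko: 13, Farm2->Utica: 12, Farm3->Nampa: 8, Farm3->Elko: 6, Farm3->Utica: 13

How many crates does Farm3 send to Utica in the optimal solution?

The minimum-cost plan:
  Farm1 to Elko: 23 × 5 = 115
  Farm2 to Nampa: 7 × 4 = 28
  Farm2 to Utica: 75 × 12 = 900
  Farm3 to Elko: 61 × 6 = 366
  Farm3 to Utica: 24 × 13 = 312
Total cost = 1721.
So Farm3→Utica carries 24 crates.

24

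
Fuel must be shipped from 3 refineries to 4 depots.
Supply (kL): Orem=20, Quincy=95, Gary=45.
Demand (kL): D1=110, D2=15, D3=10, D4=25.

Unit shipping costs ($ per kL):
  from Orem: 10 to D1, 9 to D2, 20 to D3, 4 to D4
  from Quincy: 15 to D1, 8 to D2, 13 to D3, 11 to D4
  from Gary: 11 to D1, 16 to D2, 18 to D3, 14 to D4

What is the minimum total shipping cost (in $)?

An optimal shipping plan:
  Orem→D4: 20 × $4 = $80
  Quincy→D1: 65 × $15 = $975
  Quincy→D2: 15 × $8 = $120
  Quincy→D3: 10 × $13 = $130
  Quincy→D4: 5 × $11 = $55
  Gary→D1: 45 × $11 = $495
Total = 80 + 975 + 120 + 130 + 55 + 495 = $1855.

1855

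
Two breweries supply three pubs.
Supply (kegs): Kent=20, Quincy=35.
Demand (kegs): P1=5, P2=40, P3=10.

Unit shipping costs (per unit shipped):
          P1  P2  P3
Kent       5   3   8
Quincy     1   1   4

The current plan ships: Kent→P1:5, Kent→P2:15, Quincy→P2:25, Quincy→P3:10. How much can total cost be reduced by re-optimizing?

Current plan cost = 5·5 + 15·3 + 25·1 + 10·4 = 135.
Optimal plan:
  Kent–P2: 20 × 3 = 60
  Quincy–P1: 5 × 1 = 5
  Quincy–P2: 20 × 1 = 20
  Quincy–P3: 10 × 4 = 40
Optimal cost = 125.
Saving = 135 − 125 = 10.

10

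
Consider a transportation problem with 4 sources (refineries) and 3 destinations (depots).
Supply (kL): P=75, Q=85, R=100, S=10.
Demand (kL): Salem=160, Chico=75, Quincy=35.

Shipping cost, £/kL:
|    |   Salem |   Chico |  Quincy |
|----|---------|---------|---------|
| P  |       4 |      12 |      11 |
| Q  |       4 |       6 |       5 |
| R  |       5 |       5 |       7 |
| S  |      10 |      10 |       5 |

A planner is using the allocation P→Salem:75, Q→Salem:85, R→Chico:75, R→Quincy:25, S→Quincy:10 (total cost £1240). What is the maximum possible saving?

25

Current plan cost = 75·4 + 85·4 + 75·5 + 25·7 + 10·5 = £1240.
Optimal plan:
  P to Salem: 75 × £4 = £300
  Q to Salem: 60 × £4 = £240
  Q to Quincy: 25 × £5 = £125
  R to Salem: 25 × £5 = £125
  R to Chico: 75 × £5 = £375
  S to Quincy: 10 × £5 = £50
Optimal cost = £1215.
Saving = 1240 − 1215 = £25.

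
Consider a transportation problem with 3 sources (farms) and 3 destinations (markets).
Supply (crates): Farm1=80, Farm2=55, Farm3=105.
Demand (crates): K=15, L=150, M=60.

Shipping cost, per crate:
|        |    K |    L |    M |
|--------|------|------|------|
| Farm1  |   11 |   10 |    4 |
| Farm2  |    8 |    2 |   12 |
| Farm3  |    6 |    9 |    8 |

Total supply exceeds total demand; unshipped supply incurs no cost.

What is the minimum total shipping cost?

A cheapest plan:
  Farm1 to L: 5 × 10 = 50
  Farm1 to M: 60 × 4 = 240
  Farm2 to L: 55 × 2 = 110
  Farm3 to K: 15 × 6 = 90
  Farm3 to L: 90 × 9 = 810
Total = 50 + 240 + 110 + 90 + 810 = 1300.

1300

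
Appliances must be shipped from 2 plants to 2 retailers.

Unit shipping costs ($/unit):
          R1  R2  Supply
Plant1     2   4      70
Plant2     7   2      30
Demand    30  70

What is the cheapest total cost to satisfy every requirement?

Optimal allocation:
  Plant1–R1: 30 × $2 = $60
  Plant1–R2: 40 × $4 = $160
  Plant2–R2: 30 × $2 = $60
Total = 60 + 160 + 60 = $280.
(Supply check: Plant1 ships 70; Plant2 ships 30.)

280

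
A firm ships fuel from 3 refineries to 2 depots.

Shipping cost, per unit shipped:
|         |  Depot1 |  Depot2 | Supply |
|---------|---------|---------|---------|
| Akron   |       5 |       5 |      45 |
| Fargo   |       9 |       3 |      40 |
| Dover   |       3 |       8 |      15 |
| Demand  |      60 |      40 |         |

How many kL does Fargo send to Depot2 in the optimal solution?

Solving gives:
  Akron–Depot1: 45 × 5 = 225
  Fargo–Depot2: 40 × 3 = 120
  Dover–Depot1: 15 × 3 = 45
Total cost = 390.
So Fargo→Depot2 carries 40 kL.

40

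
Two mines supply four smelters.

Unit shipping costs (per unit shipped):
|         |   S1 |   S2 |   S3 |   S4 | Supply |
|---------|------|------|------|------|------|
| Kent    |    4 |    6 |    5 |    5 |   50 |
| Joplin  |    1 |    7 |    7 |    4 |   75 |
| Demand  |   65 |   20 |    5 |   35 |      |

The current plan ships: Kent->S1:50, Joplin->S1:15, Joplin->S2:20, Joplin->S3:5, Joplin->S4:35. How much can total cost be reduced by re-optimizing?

155

Current plan cost = 50·4 + 15·1 + 20·7 + 5·7 + 35·4 = 530.
Optimal plan:
  Kent->S2: 20 × 6 = 120
  Kent->S3: 5 × 5 = 25
  Kent->S4: 25 × 5 = 125
  Joplin->S1: 65 × 1 = 65
  Joplin->S4: 10 × 4 = 40
Optimal cost = 375.
Saving = 530 − 375 = 155.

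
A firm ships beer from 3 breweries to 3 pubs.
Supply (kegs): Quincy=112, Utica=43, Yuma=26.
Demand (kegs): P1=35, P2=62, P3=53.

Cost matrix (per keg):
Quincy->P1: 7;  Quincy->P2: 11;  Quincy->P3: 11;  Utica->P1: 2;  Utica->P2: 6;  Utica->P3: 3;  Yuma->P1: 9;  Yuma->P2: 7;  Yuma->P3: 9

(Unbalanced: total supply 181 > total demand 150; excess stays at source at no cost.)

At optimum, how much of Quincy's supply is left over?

Minimum-cost shipments:
  Quincy→P1: 35 × 7 = 245
  Quincy→P2: 36 × 11 = 396
  Quincy→P3: 10 × 11 = 110
  Utica→P3: 43 × 3 = 129
  Yuma→P2: 26 × 7 = 182
Total cost = 1062.
Quincy ships 81 of its 112, leaving 31.

31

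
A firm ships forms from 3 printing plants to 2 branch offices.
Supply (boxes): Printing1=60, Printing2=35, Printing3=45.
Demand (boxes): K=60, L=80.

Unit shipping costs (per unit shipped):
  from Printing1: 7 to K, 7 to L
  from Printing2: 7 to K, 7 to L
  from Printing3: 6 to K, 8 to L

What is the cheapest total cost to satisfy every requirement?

935

A cheapest plan:
  Printing1 to K: 15 × 7 = 105
  Printing1 to L: 45 × 7 = 315
  Printing2 to L: 35 × 7 = 245
  Printing3 to K: 45 × 6 = 270
Total = 105 + 315 + 245 + 270 = 935.
(Supply check: Printing1 ships 60; Printing2 ships 35; Printing3 ships 45.)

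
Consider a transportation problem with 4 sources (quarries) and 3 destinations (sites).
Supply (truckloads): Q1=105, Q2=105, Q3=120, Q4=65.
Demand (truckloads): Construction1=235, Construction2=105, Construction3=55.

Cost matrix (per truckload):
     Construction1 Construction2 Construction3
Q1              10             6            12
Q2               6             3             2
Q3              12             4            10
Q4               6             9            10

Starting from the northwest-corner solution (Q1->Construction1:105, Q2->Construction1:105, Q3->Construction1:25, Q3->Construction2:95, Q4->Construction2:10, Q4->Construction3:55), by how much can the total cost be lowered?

Current plan cost = 105·10 + 105·6 + 25·12 + 95·4 + 10·9 + 55·10 = 3000.
Optimal plan:
  Q1–Construction1: 105 × 10 = 1050
  Q2–Construction1: 50 × 6 = 300
  Q2–Construction3: 55 × 2 = 110
  Q3–Construction1: 15 × 12 = 180
  Q3–Construction2: 105 × 4 = 420
  Q4–Construction1: 65 × 6 = 390
Optimal cost = 2450.
Saving = 3000 − 2450 = 550.

550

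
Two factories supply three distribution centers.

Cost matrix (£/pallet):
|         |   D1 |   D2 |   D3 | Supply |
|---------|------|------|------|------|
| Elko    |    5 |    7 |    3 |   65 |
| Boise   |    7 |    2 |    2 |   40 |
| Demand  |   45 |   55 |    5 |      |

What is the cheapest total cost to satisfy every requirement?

425

One minimum-cost allocation:
  Elko->D1: 45 × £5 = £225
  Elko->D2: 15 × £7 = £105
  Elko->D3: 5 × £3 = £15
  Boise->D2: 40 × £2 = £80
Total = 225 + 105 + 15 + 80 = £425.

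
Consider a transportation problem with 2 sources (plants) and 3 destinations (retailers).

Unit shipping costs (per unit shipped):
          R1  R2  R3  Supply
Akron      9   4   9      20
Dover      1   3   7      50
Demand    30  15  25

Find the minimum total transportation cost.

A cheapest plan:
  Akron–R2: 15 × 4 = 60
  Akron–R3: 5 × 9 = 45
  Dover–R1: 30 × 1 = 30
  Dover–R3: 20 × 7 = 140
Total = 60 + 45 + 30 + 140 = 275.

275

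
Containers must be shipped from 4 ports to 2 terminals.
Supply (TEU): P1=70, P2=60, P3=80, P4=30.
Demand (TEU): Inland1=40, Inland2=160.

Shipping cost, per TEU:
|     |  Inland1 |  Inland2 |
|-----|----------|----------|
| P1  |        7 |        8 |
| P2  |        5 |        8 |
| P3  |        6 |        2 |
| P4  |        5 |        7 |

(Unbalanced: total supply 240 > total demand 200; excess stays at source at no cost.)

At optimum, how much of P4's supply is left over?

Minimum-cost shipments:
  P1 to Inland2: 30 TEU
  P2 to Inland1: 40 TEU
  P2 to Inland2: 20 TEU
  P3 to Inland2: 80 TEU
  P4 to Inland2: 30 TEU
Total cost = 970.
P4 ships 30 of its 30, leaving 0.

0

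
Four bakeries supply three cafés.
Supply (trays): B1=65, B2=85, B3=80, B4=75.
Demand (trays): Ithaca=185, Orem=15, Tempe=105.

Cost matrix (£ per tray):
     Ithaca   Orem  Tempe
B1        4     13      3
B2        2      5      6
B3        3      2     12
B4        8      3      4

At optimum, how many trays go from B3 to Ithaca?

Solving gives:
  B1–Ithaca: 20 × £4 = £80
  B1–Tempe: 45 × £3 = £135
  B2–Ithaca: 85 × £2 = £170
  B3–Ithaca: 80 × £3 = £240
  B4–Orem: 15 × £3 = £45
  B4–Tempe: 60 × £4 = £240
Total cost = £910.
So B3→Ithaca carries 80 trays.

80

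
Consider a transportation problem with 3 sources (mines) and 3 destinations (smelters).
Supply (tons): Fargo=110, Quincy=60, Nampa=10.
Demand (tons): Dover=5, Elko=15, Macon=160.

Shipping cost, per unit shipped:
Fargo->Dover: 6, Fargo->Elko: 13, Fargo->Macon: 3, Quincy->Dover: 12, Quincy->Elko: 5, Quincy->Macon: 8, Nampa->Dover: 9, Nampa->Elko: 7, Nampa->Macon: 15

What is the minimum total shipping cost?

860

Optimal allocation:
  Fargo→Macon: 110 × 3 = 330
  Quincy→Elko: 10 × 5 = 50
  Quincy→Macon: 50 × 8 = 400
  Nampa→Dover: 5 × 9 = 45
  Nampa→Elko: 5 × 7 = 35
Total = 330 + 50 + 400 + 45 + 35 = 860.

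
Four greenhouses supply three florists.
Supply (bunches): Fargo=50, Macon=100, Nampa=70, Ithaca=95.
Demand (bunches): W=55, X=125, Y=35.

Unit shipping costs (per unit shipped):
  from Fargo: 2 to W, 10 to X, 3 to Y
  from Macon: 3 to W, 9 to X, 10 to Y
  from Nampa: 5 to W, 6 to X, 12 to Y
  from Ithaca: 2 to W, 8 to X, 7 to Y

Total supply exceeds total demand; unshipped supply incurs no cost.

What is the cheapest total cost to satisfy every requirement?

An optimal shipping plan:
  Fargo to W: 15 bunches
  Fargo to Y: 35 bunches
  Nampa to X: 70 bunches
  Ithaca to W: 40 bunches
  Ithaca to X: 55 bunches
Total cost = 1075.

1075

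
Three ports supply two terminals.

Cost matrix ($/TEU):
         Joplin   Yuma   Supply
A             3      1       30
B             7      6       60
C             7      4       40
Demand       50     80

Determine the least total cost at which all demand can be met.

An optimal shipping plan:
  A→Yuma: 30 × $1 = $30
  B→Joplin: 50 × $7 = $350
  B→Yuma: 10 × $6 = $60
  C→Yuma: 40 × $4 = $160
Total = 30 + 350 + 60 + 160 = $600.

600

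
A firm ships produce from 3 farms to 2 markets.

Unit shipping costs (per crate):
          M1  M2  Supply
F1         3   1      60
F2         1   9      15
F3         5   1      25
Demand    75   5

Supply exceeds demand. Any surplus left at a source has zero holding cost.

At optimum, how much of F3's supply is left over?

20

An optimal plan:
  F1->M1: 60 × 3 = 180
  F2->M1: 15 × 1 = 15
  F3->M2: 5 × 1 = 5
Total cost = 200.
F3 ships 5 of its 25, leaving 20.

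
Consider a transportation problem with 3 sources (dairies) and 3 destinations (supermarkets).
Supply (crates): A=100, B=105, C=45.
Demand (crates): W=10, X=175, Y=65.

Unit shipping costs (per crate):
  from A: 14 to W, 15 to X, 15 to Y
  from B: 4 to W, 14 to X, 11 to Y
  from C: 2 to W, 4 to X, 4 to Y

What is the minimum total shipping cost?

A cheapest plan:
  A–X: 100 × 15 = 1500
  B–W: 10 × 4 = 40
  B–X: 30 × 14 = 420
  B–Y: 65 × 11 = 715
  C–X: 45 × 4 = 180
Total = 1500 + 40 + 420 + 715 + 180 = 2855.

2855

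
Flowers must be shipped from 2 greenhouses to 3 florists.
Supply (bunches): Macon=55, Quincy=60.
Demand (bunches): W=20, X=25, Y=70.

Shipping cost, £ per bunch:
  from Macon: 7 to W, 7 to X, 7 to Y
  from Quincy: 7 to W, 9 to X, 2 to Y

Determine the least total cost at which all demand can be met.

505

A cheapest plan:
  Macon→W: 20 bunches
  Macon→X: 25 bunches
  Macon→Y: 10 bunches
  Quincy→Y: 60 bunches
Total cost = £505.
(Supply check: Macon ships 55; Quincy ships 60.)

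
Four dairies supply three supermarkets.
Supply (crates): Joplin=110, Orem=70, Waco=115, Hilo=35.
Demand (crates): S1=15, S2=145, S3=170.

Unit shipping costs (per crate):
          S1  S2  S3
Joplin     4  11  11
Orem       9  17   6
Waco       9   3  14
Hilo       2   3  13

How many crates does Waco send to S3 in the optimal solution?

0

Solving gives:
  Joplin–S1: 10 × 4 = 40
  Joplin–S3: 100 × 11 = 1100
  Orem–S3: 70 × 6 = 420
  Waco–S2: 115 × 3 = 345
  Hilo–S1: 5 × 2 = 10
  Hilo–S2: 30 × 3 = 90
Total cost = 2005.
The route Waco→S3 is not used.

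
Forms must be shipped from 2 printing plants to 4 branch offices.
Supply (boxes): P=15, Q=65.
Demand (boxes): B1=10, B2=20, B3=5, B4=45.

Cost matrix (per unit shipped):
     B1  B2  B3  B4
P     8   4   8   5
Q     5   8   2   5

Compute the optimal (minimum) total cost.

385

One minimum-cost allocation:
  P–B2: 15 × 4 = 60
  Q–B1: 10 × 5 = 50
  Q–B2: 5 × 8 = 40
  Q–B3: 5 × 2 = 10
  Q–B4: 45 × 5 = 225
Total = 60 + 50 + 40 + 10 + 225 = 385.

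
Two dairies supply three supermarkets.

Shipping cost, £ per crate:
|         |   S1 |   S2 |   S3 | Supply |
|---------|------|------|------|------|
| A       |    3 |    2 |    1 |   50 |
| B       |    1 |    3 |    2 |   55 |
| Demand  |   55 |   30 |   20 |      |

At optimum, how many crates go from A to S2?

Solving gives:
  A to S2: 30 × £2 = £60
  A to S3: 20 × £1 = £20
  B to S1: 55 × £1 = £55
Total cost = £135.
So A→S2 carries 30 crates.

30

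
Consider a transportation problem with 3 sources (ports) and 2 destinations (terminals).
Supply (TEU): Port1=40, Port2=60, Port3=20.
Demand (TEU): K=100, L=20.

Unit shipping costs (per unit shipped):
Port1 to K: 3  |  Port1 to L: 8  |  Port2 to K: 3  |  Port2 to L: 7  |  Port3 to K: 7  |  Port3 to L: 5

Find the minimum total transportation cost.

400

An optimal shipping plan:
  Port1→K: 40 × 3 = 120
  Port2→K: 60 × 3 = 180
  Port3→L: 20 × 5 = 100
Total = 120 + 180 + 100 = 400.
(Supply check: Port1 ships 40; Port2 ships 60; Port3 ships 20.)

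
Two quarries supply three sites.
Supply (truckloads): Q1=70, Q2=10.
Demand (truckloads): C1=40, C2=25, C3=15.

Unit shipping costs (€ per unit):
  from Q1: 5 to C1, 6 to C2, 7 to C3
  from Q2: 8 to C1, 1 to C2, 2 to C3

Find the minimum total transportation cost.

405

A cheapest plan:
  Q1->C1: 40 × €5 = €200
  Q1->C2: 25 × €6 = €150
  Q1->C3: 5 × €7 = €35
  Q2->C3: 10 × €2 = €20
Total = 200 + 150 + 35 + 20 = €405.
(Supply check: Q1 ships 70; Q2 ships 10.)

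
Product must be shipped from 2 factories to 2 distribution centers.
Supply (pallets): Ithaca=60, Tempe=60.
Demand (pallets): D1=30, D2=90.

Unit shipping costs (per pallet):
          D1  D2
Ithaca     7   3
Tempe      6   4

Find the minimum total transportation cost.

480

A cheapest plan:
  Ithaca->D2: 60 pallets
  Tempe->D1: 30 pallets
  Tempe->D2: 30 pallets
Total cost = 480.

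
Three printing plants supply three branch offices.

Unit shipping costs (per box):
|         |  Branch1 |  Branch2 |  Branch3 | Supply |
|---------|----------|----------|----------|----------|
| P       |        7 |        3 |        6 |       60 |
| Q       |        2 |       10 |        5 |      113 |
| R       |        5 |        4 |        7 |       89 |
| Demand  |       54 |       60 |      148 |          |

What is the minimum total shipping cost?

A cheapest plan:
  P–Branch3: 60 × 6 = 360
  Q–Branch1: 54 × 2 = 108
  Q–Branch3: 59 × 5 = 295
  R–Branch2: 60 × 4 = 240
  R–Branch3: 29 × 7 = 203
Total = 360 + 108 + 295 + 240 + 203 = 1206.

1206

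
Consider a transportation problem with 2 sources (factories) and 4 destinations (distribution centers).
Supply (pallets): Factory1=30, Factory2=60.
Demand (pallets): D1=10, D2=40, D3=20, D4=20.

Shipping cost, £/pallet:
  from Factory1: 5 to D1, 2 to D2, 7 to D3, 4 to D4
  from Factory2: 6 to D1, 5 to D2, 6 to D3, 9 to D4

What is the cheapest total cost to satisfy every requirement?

430

A cheapest plan:
  Factory1->D2: 10 × £2 = £20
  Factory1->D4: 20 × £4 = £80
  Factory2->D1: 10 × £6 = £60
  Factory2->D2: 30 × £5 = £150
  Factory2->D3: 20 × £6 = £120
Total = 20 + 80 + 60 + 150 + 120 = £430.
(Supply check: Factory1 ships 30; Factory2 ships 60.)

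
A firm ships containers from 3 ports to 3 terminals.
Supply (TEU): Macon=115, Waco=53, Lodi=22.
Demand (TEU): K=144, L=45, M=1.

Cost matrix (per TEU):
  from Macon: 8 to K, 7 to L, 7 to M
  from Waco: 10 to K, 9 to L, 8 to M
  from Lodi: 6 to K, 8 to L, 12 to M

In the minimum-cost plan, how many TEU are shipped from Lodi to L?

Optimal shipments:
  Macon->K: 70 × 8 = 560
  Macon->L: 45 × 7 = 315
  Waco->K: 52 × 10 = 520
  Waco->M: 1 × 8 = 8
  Lodi->K: 22 × 6 = 132
Total cost = 1535.
The route Lodi→L is not used.

0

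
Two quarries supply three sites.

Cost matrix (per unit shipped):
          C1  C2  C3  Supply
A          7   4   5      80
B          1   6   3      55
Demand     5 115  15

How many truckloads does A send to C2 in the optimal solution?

Solving gives:
  A->C2: 80 × 4 = 320
  B->C1: 5 × 1 = 5
  B->C2: 35 × 6 = 210
  B->C3: 15 × 3 = 45
Total cost = 580.
So A→C2 carries 80 truckloads.

80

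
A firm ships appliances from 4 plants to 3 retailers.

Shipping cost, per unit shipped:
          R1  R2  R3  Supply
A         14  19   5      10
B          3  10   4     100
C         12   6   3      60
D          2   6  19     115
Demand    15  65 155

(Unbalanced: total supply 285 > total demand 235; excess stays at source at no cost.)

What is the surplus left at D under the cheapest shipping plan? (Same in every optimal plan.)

Minimum-cost shipments:
  B→R3: 95 × 4 = 380
  C→R3: 60 × 3 = 180
  D→R1: 15 × 2 = 30
  D→R2: 65 × 6 = 390
Total cost = 980.
D ships 80 of its 115, leaving 35.

35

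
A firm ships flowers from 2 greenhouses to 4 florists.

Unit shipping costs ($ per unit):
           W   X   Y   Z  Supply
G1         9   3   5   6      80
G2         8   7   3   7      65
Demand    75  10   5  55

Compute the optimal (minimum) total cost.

A cheapest plan:
  G1–W: 15 × $9 = $135
  G1–X: 10 × $3 = $30
  G1–Z: 55 × $6 = $330
  G2–W: 60 × $8 = $480
  G2–Y: 5 × $3 = $15
Total = 135 + 30 + 330 + 480 + 15 = $990.

990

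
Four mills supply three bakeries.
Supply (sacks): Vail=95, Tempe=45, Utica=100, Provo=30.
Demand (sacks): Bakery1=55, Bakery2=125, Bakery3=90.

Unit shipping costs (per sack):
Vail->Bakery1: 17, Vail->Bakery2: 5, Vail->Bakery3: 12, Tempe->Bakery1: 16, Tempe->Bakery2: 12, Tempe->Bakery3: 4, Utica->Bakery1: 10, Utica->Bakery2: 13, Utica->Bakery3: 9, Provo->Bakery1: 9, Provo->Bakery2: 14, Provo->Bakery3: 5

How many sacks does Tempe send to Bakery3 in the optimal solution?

The minimum-cost plan:
  Vail–Bakery2: 95 × 5 = 475
  Tempe–Bakery3: 45 × 4 = 180
  Utica–Bakery1: 55 × 10 = 550
  Utica–Bakery2: 30 × 13 = 390
  Utica–Bakery3: 15 × 9 = 135
  Provo–Bakery3: 30 × 5 = 150
Total cost = 1880.
So Tempe→Bakery3 carries 45 sacks.

45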